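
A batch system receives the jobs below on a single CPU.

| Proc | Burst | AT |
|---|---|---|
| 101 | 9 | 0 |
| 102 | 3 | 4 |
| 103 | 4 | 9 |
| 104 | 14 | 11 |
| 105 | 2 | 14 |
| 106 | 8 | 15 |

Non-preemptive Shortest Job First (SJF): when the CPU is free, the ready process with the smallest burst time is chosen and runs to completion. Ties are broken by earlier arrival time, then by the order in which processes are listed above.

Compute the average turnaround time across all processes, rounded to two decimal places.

Schedule: | 101 0-9 | 102 9-12 | 103 12-16 | 105 16-18 | 106 18-26 | 104 26-40 |
Completion: 101=9  102=12  103=16  104=40  105=18  106=26
Turnaround times: 101=9, 102=8, 103=7, 104=29, 105=4, 106=11
Average turnaround = (9+8+7+29+4+11) / 6 = 68/6 = 11.33

11.33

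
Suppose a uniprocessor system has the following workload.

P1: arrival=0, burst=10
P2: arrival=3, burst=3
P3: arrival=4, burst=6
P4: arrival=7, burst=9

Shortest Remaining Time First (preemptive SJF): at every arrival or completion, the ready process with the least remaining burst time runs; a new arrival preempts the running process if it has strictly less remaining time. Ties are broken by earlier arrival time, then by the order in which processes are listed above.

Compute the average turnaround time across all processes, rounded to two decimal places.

12.75

Timeline: | P1 0-3 | P2 3-6 | P3 6-12 | P1 12-19 | P4 19-28 |
Completion: P1=19  P2=6  P3=12  P4=28
Turnaround (C−A): P1=19  P2=3  P3=8  P4=21
Turnaround times: P1=19, P2=3, P3=8, P4=21
Average turnaround = (19+3+8+21) / 4 = 51/4 = 12.75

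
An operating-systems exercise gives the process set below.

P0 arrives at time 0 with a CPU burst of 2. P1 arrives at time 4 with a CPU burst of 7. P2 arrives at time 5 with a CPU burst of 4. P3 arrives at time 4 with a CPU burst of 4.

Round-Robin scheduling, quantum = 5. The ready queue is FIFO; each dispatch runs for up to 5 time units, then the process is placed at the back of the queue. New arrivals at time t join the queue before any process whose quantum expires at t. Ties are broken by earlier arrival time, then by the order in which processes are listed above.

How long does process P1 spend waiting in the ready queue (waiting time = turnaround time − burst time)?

8

Timeline: | P0 0-2 | idle 2-4 | P1 4-9 | P3 9-13 | P2 13-17 | P1 17-19 |
Completion: P0=2  P1=19  P2=17  P3=13
Turnaround (C−A): P0=2  P1=15  P2=12  P3=9
Waiting(P1) = turnaround − burst = 15 − 7 = 8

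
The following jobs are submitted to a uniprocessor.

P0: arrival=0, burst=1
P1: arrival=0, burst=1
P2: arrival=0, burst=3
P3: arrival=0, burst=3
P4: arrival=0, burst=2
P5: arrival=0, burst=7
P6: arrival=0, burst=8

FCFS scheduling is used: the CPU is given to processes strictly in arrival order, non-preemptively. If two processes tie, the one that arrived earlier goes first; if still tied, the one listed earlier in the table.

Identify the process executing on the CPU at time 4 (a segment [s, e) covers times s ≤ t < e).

Schedule: | P0 0-1 | P1 1-2 | P2 2-5 | P3 5-8 | P4 8-10 | P5 10-17 | P6 17-25 |
Completion: P0=1  P1=2  P2=5  P3=8  P4=10  P5=17  P6=25

P2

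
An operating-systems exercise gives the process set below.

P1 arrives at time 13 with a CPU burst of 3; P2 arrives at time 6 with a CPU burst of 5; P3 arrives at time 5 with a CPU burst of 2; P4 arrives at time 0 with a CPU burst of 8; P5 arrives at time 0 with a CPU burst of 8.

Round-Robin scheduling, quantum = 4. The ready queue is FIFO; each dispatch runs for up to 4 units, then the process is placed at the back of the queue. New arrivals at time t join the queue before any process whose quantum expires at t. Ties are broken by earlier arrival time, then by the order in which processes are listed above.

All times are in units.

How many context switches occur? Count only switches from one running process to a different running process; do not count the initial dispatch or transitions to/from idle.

7

Schedule: | P4 0-4 | P5 4-8 | P4 8-12 | P3 12-14 | P2 14-18 | P5 18-22 | P1 22-25 | P2 25-26 |
Completion: P1=25  P2=26  P3=14  P4=12  P5=22
Turnaround (C−A): P1=12  P2=20  P3=9  P4=12  P5=22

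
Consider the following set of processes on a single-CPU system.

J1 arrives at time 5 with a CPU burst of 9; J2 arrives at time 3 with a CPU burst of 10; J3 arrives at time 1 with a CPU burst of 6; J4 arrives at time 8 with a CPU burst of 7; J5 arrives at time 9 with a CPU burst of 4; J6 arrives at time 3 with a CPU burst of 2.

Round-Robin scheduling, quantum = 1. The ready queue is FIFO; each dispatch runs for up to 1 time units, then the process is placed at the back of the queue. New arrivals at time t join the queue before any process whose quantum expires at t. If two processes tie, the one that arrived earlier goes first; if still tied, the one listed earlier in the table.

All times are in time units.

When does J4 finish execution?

36

Timeline: | idle 0-1 | J3 1-3 | J2 3-4 | J6 4-5 | J3 5-6 | J2 6-7 | J1 7-8 | J6 8-9 | J3 9-10 | J2 10-11 | J4 11-12 | J1 12-13 | J5 13-14 | J3 14-15 | J2 15-16 | J4 16-17 | J1 17-18 | J5 18-19 | J3 19-20 | J2 20-21 | J4 21-22 | J1 22-23 | J5 23-24 | J2 24-25 | J4 25-26 | J1 26-27 | J5 27-28 | J2 28-29 | J4 29-30 | J1 30-31 | J2 31-32 | J4 32-33 | J1 33-34 | J2 34-35 | J4 35-36 | J1 36-37 | J2 37-38 | J1 38-39 |
Completion: J1=39  J2=38  J3=20  J4=36  J5=28  J6=9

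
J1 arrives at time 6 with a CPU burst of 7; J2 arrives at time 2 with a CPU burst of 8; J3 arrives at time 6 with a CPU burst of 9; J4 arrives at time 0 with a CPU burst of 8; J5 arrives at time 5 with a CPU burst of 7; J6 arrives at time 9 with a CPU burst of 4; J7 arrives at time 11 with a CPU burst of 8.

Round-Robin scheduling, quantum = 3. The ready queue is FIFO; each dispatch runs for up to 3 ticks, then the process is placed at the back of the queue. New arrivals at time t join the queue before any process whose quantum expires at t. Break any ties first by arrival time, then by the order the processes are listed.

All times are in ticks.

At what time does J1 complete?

46

Timeline: | J4 0-3 | J2 3-6 | J4 6-9 | J5 9-12 | J1 12-15 | J3 15-18 | J2 18-21 | J6 21-24 | J4 24-26 | J7 26-29 | J5 29-32 | J1 32-35 | J3 35-38 | J2 38-40 | J6 40-41 | J7 41-44 | J5 44-45 | J1 45-46 | J3 46-49 | J7 49-51 |
Completion: J1=46  J2=40  J3=49  J4=26  J5=45  J6=41  J7=51
Turnaround (C−A): J1=40  J2=38  J3=43  J4=26  J5=40  J6=32  J7=40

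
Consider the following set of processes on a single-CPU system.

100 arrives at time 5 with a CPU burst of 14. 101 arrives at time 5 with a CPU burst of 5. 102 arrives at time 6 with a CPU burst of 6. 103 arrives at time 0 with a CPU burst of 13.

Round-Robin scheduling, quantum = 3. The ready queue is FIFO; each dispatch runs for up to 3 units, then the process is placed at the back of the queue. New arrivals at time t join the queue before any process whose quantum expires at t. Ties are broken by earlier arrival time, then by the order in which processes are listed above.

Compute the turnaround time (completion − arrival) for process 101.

Timeline: | 103 0-6 | 100 6-9 | 101 9-12 | 102 12-15 | 103 15-18 | 100 18-21 | 101 21-23 | 102 23-26 | 103 26-29 | 100 29-32 | 103 32-33 | 100 33-38 |
Completion: 100=38  101=23  102=26  103=33
Turnaround(101) = completion − arrival = 23 − 5 = 18

18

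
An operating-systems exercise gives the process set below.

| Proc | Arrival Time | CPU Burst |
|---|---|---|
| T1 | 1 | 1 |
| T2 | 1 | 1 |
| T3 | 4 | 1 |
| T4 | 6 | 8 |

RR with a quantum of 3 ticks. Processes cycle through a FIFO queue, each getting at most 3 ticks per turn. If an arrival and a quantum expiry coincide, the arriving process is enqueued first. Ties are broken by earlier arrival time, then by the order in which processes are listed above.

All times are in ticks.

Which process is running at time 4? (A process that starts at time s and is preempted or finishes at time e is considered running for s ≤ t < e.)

T3

Gantt: | idle 0-1 | T1 1-2 | T2 2-3 | idle 3-4 | T3 4-5 | idle 5-6 | T4 6-14 |
Completion: T1=2  T2=3  T3=5  T4=14
Turnaround (C−A): T1=1  T2=2  T3=1  T4=8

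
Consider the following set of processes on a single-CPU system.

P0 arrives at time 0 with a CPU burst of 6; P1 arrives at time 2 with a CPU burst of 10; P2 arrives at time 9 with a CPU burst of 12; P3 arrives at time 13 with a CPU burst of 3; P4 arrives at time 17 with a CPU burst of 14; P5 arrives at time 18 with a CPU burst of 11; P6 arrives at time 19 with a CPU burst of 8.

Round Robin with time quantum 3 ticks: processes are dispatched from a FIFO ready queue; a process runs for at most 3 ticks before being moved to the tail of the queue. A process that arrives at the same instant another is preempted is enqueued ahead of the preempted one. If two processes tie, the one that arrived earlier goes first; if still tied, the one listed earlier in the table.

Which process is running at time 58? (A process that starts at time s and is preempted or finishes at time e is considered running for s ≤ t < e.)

P4

Gantt: | P0 0-3 | P1 3-6 | P0 6-9 | P1 9-12 | P2 12-15 | P1 15-18 | P3 18-21 | P2 21-24 | P4 24-27 | P5 27-30 | P1 30-31 | P6 31-34 | P2 34-37 | P4 37-40 | P5 40-43 | P6 43-46 | P2 46-49 | P4 49-52 | P5 52-55 | P6 55-57 | P4 57-60 | P5 60-62 | P4 62-64 |
Completion: P0=9  P1=31  P2=49  P3=21  P4=64  P5=62  P6=57
Turnaround (C−A): P0=9  P1=29  P2=40  P3=8  P4=47  P5=44  P6=38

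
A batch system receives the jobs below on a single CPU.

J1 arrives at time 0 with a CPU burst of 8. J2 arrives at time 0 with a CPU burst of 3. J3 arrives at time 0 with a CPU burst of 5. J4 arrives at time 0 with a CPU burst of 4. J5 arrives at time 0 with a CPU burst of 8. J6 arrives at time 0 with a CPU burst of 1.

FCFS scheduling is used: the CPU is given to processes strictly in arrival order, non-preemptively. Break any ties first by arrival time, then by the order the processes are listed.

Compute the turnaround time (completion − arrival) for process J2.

Timeline: | J1 0-8 | J2 8-11 | J3 11-16 | J4 16-20 | J5 20-28 | J6 28-29 |
Completion: J1=8  J2=11  J3=16  J4=20  J5=28  J6=29
Turnaround (C−A): J1=8  J2=11  J3=16  J4=20  J5=28  J6=29
Turnaround(J2) = completion − arrival = 11 − 0 = 11

11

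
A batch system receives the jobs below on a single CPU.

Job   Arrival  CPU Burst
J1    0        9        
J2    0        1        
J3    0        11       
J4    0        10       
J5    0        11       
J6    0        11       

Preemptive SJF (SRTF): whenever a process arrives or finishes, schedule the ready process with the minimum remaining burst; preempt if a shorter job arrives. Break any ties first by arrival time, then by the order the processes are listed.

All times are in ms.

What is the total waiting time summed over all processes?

104

Gantt: | J2 0-1 | J1 1-10 | J4 10-20 | J3 20-31 | J5 31-42 | J6 42-53 |
Completion: J1=10  J2=1  J3=31  J4=20  J5=42  J6=53
Turnaround (C−A): J1=10  J2=1  J3=31  J4=20  J5=42  J6=53
Waiting = turnaround − burst: J1=1, J2=0, J3=20, J4=10, J5=31, J6=42
Total waiting = 1 + 0 + 20 + 10 + 31 + 42 = 104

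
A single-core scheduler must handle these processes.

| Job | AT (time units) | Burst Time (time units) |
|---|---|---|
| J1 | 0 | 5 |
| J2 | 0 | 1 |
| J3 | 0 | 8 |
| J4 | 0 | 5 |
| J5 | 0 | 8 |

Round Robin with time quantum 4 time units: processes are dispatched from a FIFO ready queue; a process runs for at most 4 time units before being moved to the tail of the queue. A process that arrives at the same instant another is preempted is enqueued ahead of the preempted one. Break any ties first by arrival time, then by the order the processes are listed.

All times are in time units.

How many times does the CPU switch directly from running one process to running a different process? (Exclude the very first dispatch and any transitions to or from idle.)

Schedule: | J1 0-4 | J2 4-5 | J3 5-9 | J4 9-13 | J5 13-17 | J1 17-18 | J3 18-22 | J4 22-23 | J5 23-27 |
Completion: J1=18  J2=5  J3=22  J4=23  J5=27

8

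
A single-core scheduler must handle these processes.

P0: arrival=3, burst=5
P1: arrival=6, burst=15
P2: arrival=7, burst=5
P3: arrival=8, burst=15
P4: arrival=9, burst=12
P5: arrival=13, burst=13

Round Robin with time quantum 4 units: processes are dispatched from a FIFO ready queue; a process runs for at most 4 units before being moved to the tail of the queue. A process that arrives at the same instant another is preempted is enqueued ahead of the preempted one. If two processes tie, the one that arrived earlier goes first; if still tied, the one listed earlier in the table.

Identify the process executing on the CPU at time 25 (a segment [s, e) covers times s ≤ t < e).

Timeline: | idle 0-3 | P0 3-7 | P1 7-11 | P2 11-15 | P0 15-16 | P3 16-20 | P4 20-24 | P1 24-28 | P5 28-32 | P2 32-33 | P3 33-37 | P4 37-41 | P1 41-45 | P5 45-49 | P3 49-53 | P4 53-57 | P1 57-60 | P5 60-64 | P3 64-67 | P5 67-68 |
Completion: P0=16  P1=60  P2=33  P3=67  P4=57  P5=68
Turnaround (C−A): P0=13  P1=54  P2=26  P3=59  P4=48  P5=55

P1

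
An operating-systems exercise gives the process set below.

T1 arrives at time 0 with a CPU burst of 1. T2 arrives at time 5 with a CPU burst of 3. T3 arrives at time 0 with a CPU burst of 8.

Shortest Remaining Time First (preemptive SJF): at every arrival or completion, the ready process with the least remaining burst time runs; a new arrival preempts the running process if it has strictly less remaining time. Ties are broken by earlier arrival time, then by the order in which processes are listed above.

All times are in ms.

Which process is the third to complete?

T3

Timeline: | T1 0-1 | T3 1-5 | T2 5-8 | T3 8-12 |
Completion: T1=1  T2=8  T3=12
Turnaround (C−A): T1=1  T2=3  T3=12
Finish order: T1 → T2 → T3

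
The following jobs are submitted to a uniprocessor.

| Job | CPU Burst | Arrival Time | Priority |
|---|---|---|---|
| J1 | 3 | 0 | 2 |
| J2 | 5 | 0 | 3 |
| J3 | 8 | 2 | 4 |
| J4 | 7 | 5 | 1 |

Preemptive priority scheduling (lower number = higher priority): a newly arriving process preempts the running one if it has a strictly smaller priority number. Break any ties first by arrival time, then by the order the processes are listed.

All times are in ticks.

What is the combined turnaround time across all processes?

46

Timeline: | J1 0-3 | J2 3-5 | J4 5-12 | J2 12-15 | J3 15-23 |
Completion: J1=3  J2=15  J3=23  J4=12
Turnaround (C−A): J1=3  J2=15  J3=21  J4=7
Turnaround = completion − arrival: J1=3, J2=15, J3=21, J4=7
Total turnaround = 3 + 15 + 21 + 7 = 46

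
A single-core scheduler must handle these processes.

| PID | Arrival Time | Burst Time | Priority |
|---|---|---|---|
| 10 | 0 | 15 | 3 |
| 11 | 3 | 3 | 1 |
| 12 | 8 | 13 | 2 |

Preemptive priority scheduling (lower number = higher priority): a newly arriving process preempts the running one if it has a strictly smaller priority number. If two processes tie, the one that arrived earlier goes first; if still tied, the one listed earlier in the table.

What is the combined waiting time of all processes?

Timeline: | 10 0-3 | 11 3-6 | 10 6-8 | 12 8-21 | 10 21-31 |
Completion: 10=31  11=6  12=21
Waiting = turnaround − burst: 10=16, 11=0, 12=0
Total waiting = 16 + 0 + 0 = 16

16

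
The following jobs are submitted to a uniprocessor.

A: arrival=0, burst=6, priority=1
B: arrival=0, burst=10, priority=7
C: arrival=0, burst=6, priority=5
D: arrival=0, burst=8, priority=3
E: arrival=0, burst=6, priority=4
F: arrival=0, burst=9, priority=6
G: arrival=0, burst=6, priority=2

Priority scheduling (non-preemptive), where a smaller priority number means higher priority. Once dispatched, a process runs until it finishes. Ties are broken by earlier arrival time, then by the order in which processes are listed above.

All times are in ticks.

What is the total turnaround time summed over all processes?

Timeline: | A 0-6 | G 6-12 | D 12-20 | E 20-26 | C 26-32 | F 32-41 | B 41-51 |
Completion: A=6  B=51  C=32  D=20  E=26  F=41  G=12
Turnaround = completion − arrival: A=6, B=51, C=32, D=20, E=26, F=41, G=12
Total turnaround = 6 + 51 + 32 + 20 + 26 + 41 + 12 = 188

188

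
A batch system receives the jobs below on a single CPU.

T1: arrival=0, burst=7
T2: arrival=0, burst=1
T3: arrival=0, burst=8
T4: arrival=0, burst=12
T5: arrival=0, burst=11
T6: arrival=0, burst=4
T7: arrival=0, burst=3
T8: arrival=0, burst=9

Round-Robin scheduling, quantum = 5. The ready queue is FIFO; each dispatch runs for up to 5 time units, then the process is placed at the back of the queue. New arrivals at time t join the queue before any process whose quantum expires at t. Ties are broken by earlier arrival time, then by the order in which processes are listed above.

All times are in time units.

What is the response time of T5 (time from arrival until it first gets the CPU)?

Timeline: | T1 0-5 | T2 5-6 | T3 6-11 | T4 11-16 | T5 16-21 | T6 21-25 | T7 25-28 | T8 28-33 | T1 33-35 | T3 35-38 | T4 38-43 | T5 43-48 | T8 48-52 | T4 52-54 | T5 54-55 |
Completion: T1=35  T2=6  T3=38  T4=54  T5=55  T6=25  T7=28  T8=52
Response(T5) = first start − arrival = 16 − 0 = 16

16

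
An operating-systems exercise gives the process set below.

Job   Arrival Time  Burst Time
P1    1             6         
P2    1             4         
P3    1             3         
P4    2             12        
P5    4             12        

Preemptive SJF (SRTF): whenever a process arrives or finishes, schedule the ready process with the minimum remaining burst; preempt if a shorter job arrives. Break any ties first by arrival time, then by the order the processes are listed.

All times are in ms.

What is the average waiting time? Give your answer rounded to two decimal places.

Gantt: | idle 0-1 | P3 1-4 | P2 4-8 | P1 8-14 | P4 14-26 | P5 26-38 |
Completion: P1=14  P2=8  P3=4  P4=26  P5=38
Waiting times: P1=7, P2=3, P3=0, P4=12, P5=22
Average waiting = (7+3+0+12+22) / 5 = 44/5 = 8.80

8.80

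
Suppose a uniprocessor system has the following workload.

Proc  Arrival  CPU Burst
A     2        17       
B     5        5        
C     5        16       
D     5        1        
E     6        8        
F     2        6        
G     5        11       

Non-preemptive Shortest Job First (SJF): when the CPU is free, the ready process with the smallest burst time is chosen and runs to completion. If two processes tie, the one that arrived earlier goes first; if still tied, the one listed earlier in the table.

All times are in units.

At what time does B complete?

14

Timeline: | idle 0-2 | F 2-8 | D 8-9 | B 9-14 | E 14-22 | G 22-33 | C 33-49 | A 49-66 |
Completion: A=66  B=14  C=49  D=9  E=22  F=8  G=33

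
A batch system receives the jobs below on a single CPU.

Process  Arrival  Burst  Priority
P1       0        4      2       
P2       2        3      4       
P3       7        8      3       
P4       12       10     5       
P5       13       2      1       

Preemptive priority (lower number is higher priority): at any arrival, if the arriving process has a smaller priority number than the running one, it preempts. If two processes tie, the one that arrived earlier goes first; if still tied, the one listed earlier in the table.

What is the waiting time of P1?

Schedule: | P1 0-4 | P2 4-7 | P3 7-13 | P5 13-15 | P3 15-17 | P4 17-27 |
Completion: P1=4  P2=7  P3=17  P4=27  P5=15
Waiting(P1) = turnaround − burst = 4 − 4 = 0

0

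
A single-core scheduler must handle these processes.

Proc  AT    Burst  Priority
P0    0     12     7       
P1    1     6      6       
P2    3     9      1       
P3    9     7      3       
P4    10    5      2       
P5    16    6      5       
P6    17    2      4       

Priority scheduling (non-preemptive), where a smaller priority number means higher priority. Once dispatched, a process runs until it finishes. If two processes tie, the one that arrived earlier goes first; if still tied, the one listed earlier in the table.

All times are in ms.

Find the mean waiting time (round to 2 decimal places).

16.00

Gantt: | P0 0-12 | P2 12-21 | P4 21-26 | P3 26-33 | P6 33-35 | P5 35-41 | P1 41-47 |
Completion: P0=12  P1=47  P2=21  P3=33  P4=26  P5=41  P6=35
Turnaround (C−A): P0=12  P1=46  P2=18  P3=24  P4=16  P5=25  P6=18
Waiting times: P0=0, P1=40, P2=9, P3=17, P4=11, P5=19, P6=16
Average waiting = (0+40+9+17+11+19+16) / 7 = 112/7 = 16.00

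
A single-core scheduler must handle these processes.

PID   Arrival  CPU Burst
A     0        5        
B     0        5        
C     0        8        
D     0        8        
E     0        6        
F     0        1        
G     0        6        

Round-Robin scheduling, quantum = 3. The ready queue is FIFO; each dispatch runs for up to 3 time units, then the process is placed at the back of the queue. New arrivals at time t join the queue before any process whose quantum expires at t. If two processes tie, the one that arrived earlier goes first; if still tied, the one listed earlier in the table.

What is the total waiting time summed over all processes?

164

Schedule: | A 0-3 | B 3-6 | C 6-9 | D 9-12 | E 12-15 | F 15-16 | G 16-19 | A 19-21 | B 21-23 | C 23-26 | D 26-29 | E 29-32 | G 32-35 | C 35-37 | D 37-39 |
Completion: A=21  B=23  C=37  D=39  E=32  F=16  G=35
Turnaround (C−A): A=21  B=23  C=37  D=39  E=32  F=16  G=35
Waiting = turnaround − burst: A=16, B=18, C=29, D=31, E=26, F=15, G=29
Total waiting = 16 + 18 + 29 + 31 + 26 + 15 + 29 = 164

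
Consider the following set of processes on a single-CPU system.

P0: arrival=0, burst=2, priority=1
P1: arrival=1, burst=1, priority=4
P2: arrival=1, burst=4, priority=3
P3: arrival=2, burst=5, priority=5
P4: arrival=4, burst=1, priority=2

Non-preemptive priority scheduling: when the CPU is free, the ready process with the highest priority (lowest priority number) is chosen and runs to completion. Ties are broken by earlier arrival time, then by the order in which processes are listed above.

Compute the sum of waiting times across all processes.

Timeline: | P0 0-2 | P2 2-6 | P4 6-7 | P1 7-8 | P3 8-13 |
Completion: P0=2  P1=8  P2=6  P3=13  P4=7
Waiting = turnaround − burst: P0=0, P1=6, P2=1, P3=6, P4=2
Total waiting = 0 + 6 + 1 + 6 + 2 = 15

15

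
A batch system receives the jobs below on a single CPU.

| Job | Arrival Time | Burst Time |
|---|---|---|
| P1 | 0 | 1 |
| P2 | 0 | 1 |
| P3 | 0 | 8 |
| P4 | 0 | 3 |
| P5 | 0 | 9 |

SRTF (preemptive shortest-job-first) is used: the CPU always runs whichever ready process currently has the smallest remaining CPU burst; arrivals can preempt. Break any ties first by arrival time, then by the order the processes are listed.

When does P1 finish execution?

Schedule: | P1 0-1 | P2 1-2 | P4 2-5 | P3 5-13 | P5 13-22 |
Completion: P1=1  P2=2  P3=13  P4=5  P5=22
Turnaround (C−A): P1=1  P2=2  P3=13  P4=5  P5=22

1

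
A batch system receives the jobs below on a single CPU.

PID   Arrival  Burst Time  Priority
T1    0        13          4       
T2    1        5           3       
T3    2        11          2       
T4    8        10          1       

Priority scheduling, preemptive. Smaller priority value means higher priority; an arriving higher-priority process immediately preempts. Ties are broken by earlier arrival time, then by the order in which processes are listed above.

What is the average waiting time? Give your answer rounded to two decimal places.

Schedule: | T1 0-1 | T2 1-2 | T3 2-8 | T4 8-18 | T3 18-23 | T2 23-27 | T1 27-39 |
Completion: T1=39  T2=27  T3=23  T4=18
Waiting times: T1=26, T2=21, T3=10, T4=0
Average waiting = (26+21+10+0) / 4 = 57/4 = 14.25

14.25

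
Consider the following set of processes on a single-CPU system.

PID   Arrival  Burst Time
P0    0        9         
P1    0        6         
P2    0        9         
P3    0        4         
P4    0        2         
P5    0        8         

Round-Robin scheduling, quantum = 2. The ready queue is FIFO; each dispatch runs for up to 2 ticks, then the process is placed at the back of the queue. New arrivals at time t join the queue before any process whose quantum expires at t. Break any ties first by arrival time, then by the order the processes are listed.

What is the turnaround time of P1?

26

Timeline: | P0 0-2 | P1 2-4 | P2 4-6 | P3 6-8 | P4 8-10 | P5 10-12 | P0 12-14 | P1 14-16 | P2 16-18 | P3 18-20 | P5 20-22 | P0 22-24 | P1 24-26 | P2 26-28 | P5 28-30 | P0 30-32 | P2 32-34 | P5 34-36 | P0 36-37 | P2 37-38 |
Completion: P0=37  P1=26  P2=38  P3=20  P4=10  P5=36
Turnaround(P1) = completion − arrival = 26 − 0 = 26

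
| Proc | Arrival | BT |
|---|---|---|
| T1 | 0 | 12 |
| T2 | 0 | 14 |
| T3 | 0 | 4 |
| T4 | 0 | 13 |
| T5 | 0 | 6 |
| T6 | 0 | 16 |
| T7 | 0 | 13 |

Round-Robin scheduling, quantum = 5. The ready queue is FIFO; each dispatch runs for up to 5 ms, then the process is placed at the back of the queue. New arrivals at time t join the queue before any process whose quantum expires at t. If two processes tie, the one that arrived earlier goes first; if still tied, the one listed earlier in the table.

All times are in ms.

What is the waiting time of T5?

Schedule: | T1 0-5 | T2 5-10 | T3 10-14 | T4 14-19 | T5 19-24 | T6 24-29 | T7 29-34 | T1 34-39 | T2 39-44 | T4 44-49 | T5 49-50 | T6 50-55 | T7 55-60 | T1 60-62 | T2 62-66 | T4 66-69 | T6 69-74 | T7 74-77 | T6 77-78 |
Completion: T1=62  T2=66  T3=14  T4=69  T5=50  T6=78  T7=77
Turnaround (C−A): T1=62  T2=66  T3=14  T4=69  T5=50  T6=78  T7=77
Waiting(T5) = turnaround − burst = 50 − 6 = 44

44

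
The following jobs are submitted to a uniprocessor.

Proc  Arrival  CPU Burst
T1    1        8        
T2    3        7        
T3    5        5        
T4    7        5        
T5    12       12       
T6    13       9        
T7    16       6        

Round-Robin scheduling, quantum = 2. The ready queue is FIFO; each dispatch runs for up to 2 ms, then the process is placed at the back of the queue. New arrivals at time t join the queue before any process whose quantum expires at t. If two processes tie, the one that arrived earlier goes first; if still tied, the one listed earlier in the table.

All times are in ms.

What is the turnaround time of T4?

Timeline: | idle 0-1 | T1 1-3 | T2 3-5 | T1 5-7 | T3 7-9 | T2 9-11 | T4 11-13 | T1 13-15 | T3 15-17 | T2 17-19 | T5 19-21 | T6 21-23 | T4 23-25 | T1 25-27 | T7 27-29 | T3 29-30 | T2 30-31 | T5 31-33 | T6 33-35 | T4 35-36 | T7 36-38 | T5 38-40 | T6 40-42 | T7 42-44 | T5 44-46 | T6 46-48 | T5 48-50 | T6 50-51 | T5 51-53 |
Completion: T1=27  T2=31  T3=30  T4=36  T5=53  T6=51  T7=44
Turnaround (C−A): T1=26  T2=28  T3=25  T4=29  T5=41  T6=38  T7=28
Turnaround(T4) = completion − arrival = 36 − 7 = 29

29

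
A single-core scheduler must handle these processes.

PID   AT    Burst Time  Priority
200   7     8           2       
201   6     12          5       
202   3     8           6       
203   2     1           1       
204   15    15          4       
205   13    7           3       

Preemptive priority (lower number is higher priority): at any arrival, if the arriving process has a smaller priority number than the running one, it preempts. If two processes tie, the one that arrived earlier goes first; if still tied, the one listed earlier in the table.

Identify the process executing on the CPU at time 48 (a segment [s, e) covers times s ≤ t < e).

202

Gantt: | idle 0-2 | 203 2-3 | 202 3-6 | 201 6-7 | 200 7-15 | 205 15-22 | 204 22-37 | 201 37-48 | 202 48-53 |
Completion: 200=15  201=48  202=53  203=3  204=37  205=22
Turnaround (C−A): 200=8  201=42  202=50  203=1  204=22  205=9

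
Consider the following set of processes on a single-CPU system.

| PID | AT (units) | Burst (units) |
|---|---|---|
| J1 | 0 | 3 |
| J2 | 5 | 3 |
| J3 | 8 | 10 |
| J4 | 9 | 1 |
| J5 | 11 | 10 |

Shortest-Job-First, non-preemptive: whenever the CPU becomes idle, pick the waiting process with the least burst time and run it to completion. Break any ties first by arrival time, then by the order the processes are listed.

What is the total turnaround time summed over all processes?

Timeline: | J1 0-3 | idle 3-5 | J2 5-8 | J3 8-18 | J4 18-19 | J5 19-29 |
Completion: J1=3  J2=8  J3=18  J4=19  J5=29
Turnaround (C−A): J1=3  J2=3  J3=10  J4=10  J5=18
Turnaround = completion − arrival: J1=3, J2=3, J3=10, J4=10, J5=18
Total turnaround = 3 + 3 + 10 + 10 + 18 = 44

44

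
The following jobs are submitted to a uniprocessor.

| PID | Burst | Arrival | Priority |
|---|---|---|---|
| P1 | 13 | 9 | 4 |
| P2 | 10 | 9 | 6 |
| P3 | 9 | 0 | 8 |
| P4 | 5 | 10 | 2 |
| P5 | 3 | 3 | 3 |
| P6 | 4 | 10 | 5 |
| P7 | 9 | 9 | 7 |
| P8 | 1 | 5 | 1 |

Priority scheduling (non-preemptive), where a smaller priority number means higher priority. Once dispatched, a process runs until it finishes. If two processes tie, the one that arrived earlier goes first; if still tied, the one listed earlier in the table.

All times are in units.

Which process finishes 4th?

P5

Timeline: | P3 0-9 | P8 9-10 | P4 10-15 | P5 15-18 | P1 18-31 | P6 31-35 | P2 35-45 | P7 45-54 |
Completion: P1=31  P2=45  P3=9  P4=15  P5=18  P6=35  P7=54  P8=10
Turnaround (C−A): P1=22  P2=36  P3=9  P4=5  P5=15  P6=25  P7=45  P8=5
Finish order: P3 → P8 → P4 → P5 → P1 → P6 → P2 → P7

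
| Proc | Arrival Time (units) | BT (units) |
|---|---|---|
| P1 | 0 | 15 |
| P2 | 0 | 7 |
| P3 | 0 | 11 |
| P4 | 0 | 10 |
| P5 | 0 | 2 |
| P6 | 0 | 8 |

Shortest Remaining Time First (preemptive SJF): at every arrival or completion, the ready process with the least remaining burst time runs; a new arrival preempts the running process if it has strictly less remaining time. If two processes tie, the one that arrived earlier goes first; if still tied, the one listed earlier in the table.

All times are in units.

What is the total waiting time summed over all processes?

Timeline: | P5 0-2 | P2 2-9 | P6 9-17 | P4 17-27 | P3 27-38 | P1 38-53 |
Completion: P1=53  P2=9  P3=38  P4=27  P5=2  P6=17
Waiting = turnaround − burst: P1=38, P2=2, P3=27, P4=17, P5=0, P6=9
Total waiting = 38 + 2 + 27 + 17 + 0 + 9 = 93

93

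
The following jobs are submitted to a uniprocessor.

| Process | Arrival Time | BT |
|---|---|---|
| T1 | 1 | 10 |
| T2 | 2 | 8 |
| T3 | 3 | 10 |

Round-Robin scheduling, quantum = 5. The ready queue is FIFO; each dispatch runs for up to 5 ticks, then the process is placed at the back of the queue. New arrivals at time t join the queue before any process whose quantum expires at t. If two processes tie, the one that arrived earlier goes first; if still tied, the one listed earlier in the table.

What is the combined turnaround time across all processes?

68

Gantt: | idle 0-1 | T1 1-6 | T2 6-11 | T3 11-16 | T1 16-21 | T2 21-24 | T3 24-29 |
Completion: T1=21  T2=24  T3=29
Turnaround (C−A): T1=20  T2=22  T3=26
Turnaround = completion − arrival: T1=20, T2=22, T3=26
Total turnaround = 20 + 22 + 26 = 68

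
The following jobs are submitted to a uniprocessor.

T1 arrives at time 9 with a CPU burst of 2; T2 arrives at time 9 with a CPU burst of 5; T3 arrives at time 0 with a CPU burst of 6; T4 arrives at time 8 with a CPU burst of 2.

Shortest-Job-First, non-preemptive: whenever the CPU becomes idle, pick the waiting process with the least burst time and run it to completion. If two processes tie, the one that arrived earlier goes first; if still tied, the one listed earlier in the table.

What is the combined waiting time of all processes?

Timeline: | T3 0-6 | idle 6-8 | T4 8-10 | T1 10-12 | T2 12-17 |
Completion: T1=12  T2=17  T3=6  T4=10
Turnaround (C−A): T1=3  T2=8  T3=6  T4=2
Waiting = turnaround − burst: T1=1, T2=3, T3=0, T4=0
Total waiting = 1 + 3 + 0 + 0 = 4

4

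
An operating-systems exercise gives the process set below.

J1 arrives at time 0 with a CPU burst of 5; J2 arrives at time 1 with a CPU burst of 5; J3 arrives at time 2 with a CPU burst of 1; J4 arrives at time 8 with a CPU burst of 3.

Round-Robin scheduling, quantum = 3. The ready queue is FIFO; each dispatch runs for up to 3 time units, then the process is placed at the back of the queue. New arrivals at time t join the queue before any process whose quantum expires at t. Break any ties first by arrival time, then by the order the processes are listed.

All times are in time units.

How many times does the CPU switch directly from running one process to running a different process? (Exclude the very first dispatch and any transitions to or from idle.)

Timeline: | J1 0-3 | J2 3-6 | J3 6-7 | J1 7-9 | J2 9-11 | J4 11-14 |
Completion: J1=9  J2=11  J3=7  J4=14
Turnaround (C−A): J1=9  J2=10  J3=5  J4=6

5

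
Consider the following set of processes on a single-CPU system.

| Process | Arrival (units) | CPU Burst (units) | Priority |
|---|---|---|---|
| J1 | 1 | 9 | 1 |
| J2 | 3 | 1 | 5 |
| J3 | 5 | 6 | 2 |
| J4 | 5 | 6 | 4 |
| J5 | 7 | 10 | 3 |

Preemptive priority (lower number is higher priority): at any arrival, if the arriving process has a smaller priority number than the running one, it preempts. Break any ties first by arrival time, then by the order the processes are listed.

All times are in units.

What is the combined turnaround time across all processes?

Timeline: | idle 0-1 | J1 1-10 | J3 10-16 | J5 16-26 | J4 26-32 | J2 32-33 |
Completion: J1=10  J2=33  J3=16  J4=32  J5=26
Turnaround (C−A): J1=9  J2=30  J3=11  J4=27  J5=19
Turnaround = completion − arrival: J1=9, J2=30, J3=11, J4=27, J5=19
Total turnaround = 9 + 30 + 11 + 27 + 19 = 96

96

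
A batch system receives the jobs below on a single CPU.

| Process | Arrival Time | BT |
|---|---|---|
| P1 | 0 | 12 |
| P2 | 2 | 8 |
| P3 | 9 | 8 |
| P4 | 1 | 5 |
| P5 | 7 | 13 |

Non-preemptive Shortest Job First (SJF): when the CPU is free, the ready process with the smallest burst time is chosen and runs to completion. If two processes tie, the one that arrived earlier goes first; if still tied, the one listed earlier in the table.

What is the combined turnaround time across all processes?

114

Timeline: | P1 0-12 | P4 12-17 | P2 17-25 | P3 25-33 | P5 33-46 |
Completion: P1=12  P2=25  P3=33  P4=17  P5=46
Turnaround (C−A): P1=12  P2=23  P3=24  P4=16  P5=39
Turnaround = completion − arrival: P1=12, P2=23, P3=24, P4=16, P5=39
Total turnaround = 12 + 23 + 24 + 16 + 39 = 114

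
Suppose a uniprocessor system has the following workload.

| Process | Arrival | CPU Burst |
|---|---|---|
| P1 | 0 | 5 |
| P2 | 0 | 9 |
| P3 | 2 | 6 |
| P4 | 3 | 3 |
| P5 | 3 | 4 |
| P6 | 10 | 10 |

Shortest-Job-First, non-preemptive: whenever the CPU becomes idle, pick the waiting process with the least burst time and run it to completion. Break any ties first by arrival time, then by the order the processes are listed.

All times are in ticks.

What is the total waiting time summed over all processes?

Timeline: | P1 0-5 | P4 5-8 | P5 8-12 | P3 12-18 | P2 18-27 | P6 27-37 |
Completion: P1=5  P2=27  P3=18  P4=8  P5=12  P6=37
Turnaround (C−A): P1=5  P2=27  P3=16  P4=5  P5=9  P6=27
Waiting = turnaround − burst: P1=0, P2=18, P3=10, P4=2, P5=5, P6=17
Total waiting = 0 + 18 + 10 + 2 + 5 + 17 = 52

52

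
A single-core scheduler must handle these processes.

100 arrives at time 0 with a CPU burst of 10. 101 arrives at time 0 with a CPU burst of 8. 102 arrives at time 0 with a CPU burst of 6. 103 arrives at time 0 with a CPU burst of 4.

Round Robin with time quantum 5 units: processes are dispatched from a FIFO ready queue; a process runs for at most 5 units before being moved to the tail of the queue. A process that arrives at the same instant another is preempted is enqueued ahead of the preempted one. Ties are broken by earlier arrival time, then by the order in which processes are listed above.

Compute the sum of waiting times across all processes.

Schedule: | 100 0-5 | 101 5-10 | 102 10-15 | 103 15-19 | 100 19-24 | 101 24-27 | 102 27-28 |
Completion: 100=24  101=27  102=28  103=19
Turnaround (C−A): 100=24  101=27  102=28  103=19
Waiting = turnaround − burst: 100=14, 101=19, 102=22, 103=15
Total waiting = 14 + 19 + 22 + 15 = 70

70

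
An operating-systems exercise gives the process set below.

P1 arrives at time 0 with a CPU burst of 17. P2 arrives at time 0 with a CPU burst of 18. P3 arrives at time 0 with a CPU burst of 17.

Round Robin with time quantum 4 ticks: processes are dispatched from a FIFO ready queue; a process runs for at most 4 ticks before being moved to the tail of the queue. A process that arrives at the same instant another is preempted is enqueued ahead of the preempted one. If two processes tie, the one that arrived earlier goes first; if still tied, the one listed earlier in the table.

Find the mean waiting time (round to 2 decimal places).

Schedule: | P1 0-4 | P2 4-8 | P3 8-12 | P1 12-16 | P2 16-20 | P3 20-24 | P1 24-28 | P2 28-32 | P3 32-36 | P1 36-40 | P2 40-44 | P3 44-48 | P1 48-49 | P2 49-51 | P3 51-52 |
Completion: P1=49  P2=51  P3=52
Turnaround (C−A): P1=49  P2=51  P3=52
Waiting times: P1=32, P2=33, P3=35
Average waiting = (32+33+35) / 3 = 100/3 = 33.33

33.33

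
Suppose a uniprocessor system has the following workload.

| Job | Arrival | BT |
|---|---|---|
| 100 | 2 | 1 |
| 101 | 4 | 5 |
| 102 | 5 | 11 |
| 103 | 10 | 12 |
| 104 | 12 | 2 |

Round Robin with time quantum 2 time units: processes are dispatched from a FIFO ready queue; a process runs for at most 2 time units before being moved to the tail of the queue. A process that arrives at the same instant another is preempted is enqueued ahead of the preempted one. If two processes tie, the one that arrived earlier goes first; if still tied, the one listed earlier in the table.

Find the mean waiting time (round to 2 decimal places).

Timeline: | idle 0-2 | 100 2-3 | idle 3-4 | 101 4-6 | 102 6-8 | 101 8-10 | 102 10-12 | 103 12-14 | 101 14-15 | 104 15-17 | 102 17-19 | 103 19-21 | 102 21-23 | 103 23-25 | 102 25-27 | 103 27-29 | 102 29-30 | 103 30-34 |
Completion: 100=3  101=15  102=30  103=34  104=17
Waiting times: 100=0, 101=6, 102=14, 103=12, 104=3
Average waiting = (0+6+14+12+3) / 5 = 35/5 = 7.00

7.00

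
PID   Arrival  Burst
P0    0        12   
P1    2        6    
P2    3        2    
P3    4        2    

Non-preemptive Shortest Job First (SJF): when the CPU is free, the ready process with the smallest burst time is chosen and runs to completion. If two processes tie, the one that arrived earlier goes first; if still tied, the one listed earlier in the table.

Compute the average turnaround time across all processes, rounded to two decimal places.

Timeline: | P0 0-12 | P2 12-14 | P3 14-16 | P1 16-22 |
Completion: P0=12  P1=22  P2=14  P3=16
Turnaround times: P0=12, P1=20, P2=11, P3=12
Average turnaround = (12+20+11+12) / 4 = 55/4 = 13.75

13.75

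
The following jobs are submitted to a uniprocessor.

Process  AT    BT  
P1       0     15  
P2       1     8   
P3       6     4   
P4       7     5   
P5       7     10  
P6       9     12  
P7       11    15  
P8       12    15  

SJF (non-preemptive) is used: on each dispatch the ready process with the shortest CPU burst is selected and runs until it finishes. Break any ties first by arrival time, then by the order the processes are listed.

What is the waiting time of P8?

Schedule: | P1 0-15 | P3 15-19 | P4 19-24 | P2 24-32 | P5 32-42 | P6 42-54 | P7 54-69 | P8 69-84 |
Completion: P1=15  P2=32  P3=19  P4=24  P5=42  P6=54  P7=69  P8=84
Turnaround (C−A): P1=15  P2=31  P3=13  P4=17  P5=35  P6=45  P7=58  P8=72
Waiting(P8) = turnaround − burst = 72 − 15 = 57

57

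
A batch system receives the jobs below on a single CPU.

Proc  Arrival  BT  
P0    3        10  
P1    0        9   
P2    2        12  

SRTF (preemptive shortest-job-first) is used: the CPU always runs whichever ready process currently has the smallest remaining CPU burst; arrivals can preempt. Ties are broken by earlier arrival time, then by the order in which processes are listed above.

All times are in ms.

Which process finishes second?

Schedule: | P1 0-9 | P0 9-19 | P2 19-31 |
Completion: P0=19  P1=9  P2=31
Finish order: P1 → P0 → P2

P0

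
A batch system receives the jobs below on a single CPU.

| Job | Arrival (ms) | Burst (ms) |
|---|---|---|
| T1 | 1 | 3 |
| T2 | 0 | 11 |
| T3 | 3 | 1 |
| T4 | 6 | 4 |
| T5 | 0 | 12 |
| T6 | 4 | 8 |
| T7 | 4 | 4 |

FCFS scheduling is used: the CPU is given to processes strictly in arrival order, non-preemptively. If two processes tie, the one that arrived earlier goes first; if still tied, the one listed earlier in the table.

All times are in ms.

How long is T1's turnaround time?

Schedule: | T2 0-11 | T5 11-23 | T1 23-26 | T3 26-27 | T6 27-35 | T7 35-39 | T4 39-43 |
Completion: T1=26  T2=11  T3=27  T4=43  T5=23  T6=35  T7=39
Turnaround(T1) = completion − arrival = 26 − 1 = 25

25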